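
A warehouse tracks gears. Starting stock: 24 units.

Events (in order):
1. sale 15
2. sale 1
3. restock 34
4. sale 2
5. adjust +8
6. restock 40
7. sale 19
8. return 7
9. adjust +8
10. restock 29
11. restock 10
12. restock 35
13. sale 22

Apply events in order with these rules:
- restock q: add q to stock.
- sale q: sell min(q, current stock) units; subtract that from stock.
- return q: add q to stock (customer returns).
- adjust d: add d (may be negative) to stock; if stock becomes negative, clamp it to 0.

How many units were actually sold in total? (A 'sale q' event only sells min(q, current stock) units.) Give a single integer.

Processing events:
Start: stock = 24
  Event 1 (sale 15): sell min(15,24)=15. stock: 24 - 15 = 9. total_sold = 15
  Event 2 (sale 1): sell min(1,9)=1. stock: 9 - 1 = 8. total_sold = 16
  Event 3 (restock 34): 8 + 34 = 42
  Event 4 (sale 2): sell min(2,42)=2. stock: 42 - 2 = 40. total_sold = 18
  Event 5 (adjust +8): 40 + 8 = 48
  Event 6 (restock 40): 48 + 40 = 88
  Event 7 (sale 19): sell min(19,88)=19. stock: 88 - 19 = 69. total_sold = 37
  Event 8 (return 7): 69 + 7 = 76
  Event 9 (adjust +8): 76 + 8 = 84
  Event 10 (restock 29): 84 + 29 = 113
  Event 11 (restock 10): 113 + 10 = 123
  Event 12 (restock 35): 123 + 35 = 158
  Event 13 (sale 22): sell min(22,158)=22. stock: 158 - 22 = 136. total_sold = 59
Final: stock = 136, total_sold = 59

Answer: 59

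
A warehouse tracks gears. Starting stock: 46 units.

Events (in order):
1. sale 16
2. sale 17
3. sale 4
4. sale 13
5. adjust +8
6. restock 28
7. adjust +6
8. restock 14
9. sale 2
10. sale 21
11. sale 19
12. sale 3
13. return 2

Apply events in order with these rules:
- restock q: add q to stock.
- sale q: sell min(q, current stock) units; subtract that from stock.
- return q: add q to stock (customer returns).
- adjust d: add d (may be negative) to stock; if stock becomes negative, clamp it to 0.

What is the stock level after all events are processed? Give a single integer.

Processing events:
Start: stock = 46
  Event 1 (sale 16): sell min(16,46)=16. stock: 46 - 16 = 30. total_sold = 16
  Event 2 (sale 17): sell min(17,30)=17. stock: 30 - 17 = 13. total_sold = 33
  Event 3 (sale 4): sell min(4,13)=4. stock: 13 - 4 = 9. total_sold = 37
  Event 4 (sale 13): sell min(13,9)=9. stock: 9 - 9 = 0. total_sold = 46
  Event 5 (adjust +8): 0 + 8 = 8
  Event 6 (restock 28): 8 + 28 = 36
  Event 7 (adjust +6): 36 + 6 = 42
  Event 8 (restock 14): 42 + 14 = 56
  Event 9 (sale 2): sell min(2,56)=2. stock: 56 - 2 = 54. total_sold = 48
  Event 10 (sale 21): sell min(21,54)=21. stock: 54 - 21 = 33. total_sold = 69
  Event 11 (sale 19): sell min(19,33)=19. stock: 33 - 19 = 14. total_sold = 88
  Event 12 (sale 3): sell min(3,14)=3. stock: 14 - 3 = 11. total_sold = 91
  Event 13 (return 2): 11 + 2 = 13
Final: stock = 13, total_sold = 91

Answer: 13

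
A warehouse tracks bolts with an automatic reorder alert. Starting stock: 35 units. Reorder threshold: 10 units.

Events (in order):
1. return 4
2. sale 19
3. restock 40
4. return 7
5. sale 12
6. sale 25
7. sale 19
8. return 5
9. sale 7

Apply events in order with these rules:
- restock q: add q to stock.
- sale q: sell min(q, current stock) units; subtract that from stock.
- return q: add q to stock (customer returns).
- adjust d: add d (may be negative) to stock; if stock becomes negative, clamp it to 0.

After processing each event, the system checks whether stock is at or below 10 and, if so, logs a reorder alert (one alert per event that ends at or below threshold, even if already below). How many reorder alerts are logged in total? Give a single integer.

Answer: 1

Derivation:
Processing events:
Start: stock = 35
  Event 1 (return 4): 35 + 4 = 39
  Event 2 (sale 19): sell min(19,39)=19. stock: 39 - 19 = 20. total_sold = 19
  Event 3 (restock 40): 20 + 40 = 60
  Event 4 (return 7): 60 + 7 = 67
  Event 5 (sale 12): sell min(12,67)=12. stock: 67 - 12 = 55. total_sold = 31
  Event 6 (sale 25): sell min(25,55)=25. stock: 55 - 25 = 30. total_sold = 56
  Event 7 (sale 19): sell min(19,30)=19. stock: 30 - 19 = 11. total_sold = 75
  Event 8 (return 5): 11 + 5 = 16
  Event 9 (sale 7): sell min(7,16)=7. stock: 16 - 7 = 9. total_sold = 82
Final: stock = 9, total_sold = 82

Checking against threshold 10:
  After event 1: stock=39 > 10
  After event 2: stock=20 > 10
  After event 3: stock=60 > 10
  After event 4: stock=67 > 10
  After event 5: stock=55 > 10
  After event 6: stock=30 > 10
  After event 7: stock=11 > 10
  After event 8: stock=16 > 10
  After event 9: stock=9 <= 10 -> ALERT
Alert events: [9]. Count = 1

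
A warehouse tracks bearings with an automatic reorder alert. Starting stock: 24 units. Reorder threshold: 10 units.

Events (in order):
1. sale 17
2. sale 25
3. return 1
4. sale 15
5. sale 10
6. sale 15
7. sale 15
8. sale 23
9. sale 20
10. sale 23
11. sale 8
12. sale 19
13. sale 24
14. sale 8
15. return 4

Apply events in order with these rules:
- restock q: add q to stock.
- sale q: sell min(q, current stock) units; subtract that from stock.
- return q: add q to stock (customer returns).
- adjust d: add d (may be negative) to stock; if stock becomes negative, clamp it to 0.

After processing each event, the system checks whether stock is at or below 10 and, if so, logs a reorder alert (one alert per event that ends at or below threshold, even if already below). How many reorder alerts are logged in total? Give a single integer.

Processing events:
Start: stock = 24
  Event 1 (sale 17): sell min(17,24)=17. stock: 24 - 17 = 7. total_sold = 17
  Event 2 (sale 25): sell min(25,7)=7. stock: 7 - 7 = 0. total_sold = 24
  Event 3 (return 1): 0 + 1 = 1
  Event 4 (sale 15): sell min(15,1)=1. stock: 1 - 1 = 0. total_sold = 25
  Event 5 (sale 10): sell min(10,0)=0. stock: 0 - 0 = 0. total_sold = 25
  Event 6 (sale 15): sell min(15,0)=0. stock: 0 - 0 = 0. total_sold = 25
  Event 7 (sale 15): sell min(15,0)=0. stock: 0 - 0 = 0. total_sold = 25
  Event 8 (sale 23): sell min(23,0)=0. stock: 0 - 0 = 0. total_sold = 25
  Event 9 (sale 20): sell min(20,0)=0. stock: 0 - 0 = 0. total_sold = 25
  Event 10 (sale 23): sell min(23,0)=0. stock: 0 - 0 = 0. total_sold = 25
  Event 11 (sale 8): sell min(8,0)=0. stock: 0 - 0 = 0. total_sold = 25
  Event 12 (sale 19): sell min(19,0)=0. stock: 0 - 0 = 0. total_sold = 25
  Event 13 (sale 24): sell min(24,0)=0. stock: 0 - 0 = 0. total_sold = 25
  Event 14 (sale 8): sell min(8,0)=0. stock: 0 - 0 = 0. total_sold = 25
  Event 15 (return 4): 0 + 4 = 4
Final: stock = 4, total_sold = 25

Checking against threshold 10:
  After event 1: stock=7 <= 10 -> ALERT
  After event 2: stock=0 <= 10 -> ALERT
  After event 3: stock=1 <= 10 -> ALERT
  After event 4: stock=0 <= 10 -> ALERT
  After event 5: stock=0 <= 10 -> ALERT
  After event 6: stock=0 <= 10 -> ALERT
  After event 7: stock=0 <= 10 -> ALERT
  After event 8: stock=0 <= 10 -> ALERT
  After event 9: stock=0 <= 10 -> ALERT
  After event 10: stock=0 <= 10 -> ALERT
  After event 11: stock=0 <= 10 -> ALERT
  After event 12: stock=0 <= 10 -> ALERT
  After event 13: stock=0 <= 10 -> ALERT
  After event 14: stock=0 <= 10 -> ALERT
  After event 15: stock=4 <= 10 -> ALERT
Alert events: [1, 2, 3, 4, 5, 6, 7, 8, 9, 10, 11, 12, 13, 14, 15]. Count = 15

Answer: 15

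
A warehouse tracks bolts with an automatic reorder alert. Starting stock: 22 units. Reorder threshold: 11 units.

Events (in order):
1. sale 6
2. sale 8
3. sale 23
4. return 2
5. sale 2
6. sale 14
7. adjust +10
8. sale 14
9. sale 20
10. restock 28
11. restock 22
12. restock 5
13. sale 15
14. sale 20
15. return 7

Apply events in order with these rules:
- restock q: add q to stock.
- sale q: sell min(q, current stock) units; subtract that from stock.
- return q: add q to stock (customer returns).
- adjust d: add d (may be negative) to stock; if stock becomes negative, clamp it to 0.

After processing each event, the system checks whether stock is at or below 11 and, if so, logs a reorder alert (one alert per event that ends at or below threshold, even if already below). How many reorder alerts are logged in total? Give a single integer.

Processing events:
Start: stock = 22
  Event 1 (sale 6): sell min(6,22)=6. stock: 22 - 6 = 16. total_sold = 6
  Event 2 (sale 8): sell min(8,16)=8. stock: 16 - 8 = 8. total_sold = 14
  Event 3 (sale 23): sell min(23,8)=8. stock: 8 - 8 = 0. total_sold = 22
  Event 4 (return 2): 0 + 2 = 2
  Event 5 (sale 2): sell min(2,2)=2. stock: 2 - 2 = 0. total_sold = 24
  Event 6 (sale 14): sell min(14,0)=0. stock: 0 - 0 = 0. total_sold = 24
  Event 7 (adjust +10): 0 + 10 = 10
  Event 8 (sale 14): sell min(14,10)=10. stock: 10 - 10 = 0. total_sold = 34
  Event 9 (sale 20): sell min(20,0)=0. stock: 0 - 0 = 0. total_sold = 34
  Event 10 (restock 28): 0 + 28 = 28
  Event 11 (restock 22): 28 + 22 = 50
  Event 12 (restock 5): 50 + 5 = 55
  Event 13 (sale 15): sell min(15,55)=15. stock: 55 - 15 = 40. total_sold = 49
  Event 14 (sale 20): sell min(20,40)=20. stock: 40 - 20 = 20. total_sold = 69
  Event 15 (return 7): 20 + 7 = 27
Final: stock = 27, total_sold = 69

Checking against threshold 11:
  After event 1: stock=16 > 11
  After event 2: stock=8 <= 11 -> ALERT
  After event 3: stock=0 <= 11 -> ALERT
  After event 4: stock=2 <= 11 -> ALERT
  After event 5: stock=0 <= 11 -> ALERT
  After event 6: stock=0 <= 11 -> ALERT
  After event 7: stock=10 <= 11 -> ALERT
  After event 8: stock=0 <= 11 -> ALERT
  After event 9: stock=0 <= 11 -> ALERT
  After event 10: stock=28 > 11
  After event 11: stock=50 > 11
  After event 12: stock=55 > 11
  After event 13: stock=40 > 11
  After event 14: stock=20 > 11
  After event 15: stock=27 > 11
Alert events: [2, 3, 4, 5, 6, 7, 8, 9]. Count = 8

Answer: 8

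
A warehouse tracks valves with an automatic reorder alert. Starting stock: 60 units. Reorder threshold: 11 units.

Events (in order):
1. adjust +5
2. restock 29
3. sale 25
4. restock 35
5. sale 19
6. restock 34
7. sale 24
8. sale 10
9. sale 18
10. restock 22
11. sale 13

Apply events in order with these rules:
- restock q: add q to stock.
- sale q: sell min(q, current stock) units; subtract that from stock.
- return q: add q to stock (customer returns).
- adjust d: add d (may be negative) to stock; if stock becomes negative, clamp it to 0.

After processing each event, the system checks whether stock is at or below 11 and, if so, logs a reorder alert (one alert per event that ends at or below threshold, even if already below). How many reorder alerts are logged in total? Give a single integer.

Answer: 0

Derivation:
Processing events:
Start: stock = 60
  Event 1 (adjust +5): 60 + 5 = 65
  Event 2 (restock 29): 65 + 29 = 94
  Event 3 (sale 25): sell min(25,94)=25. stock: 94 - 25 = 69. total_sold = 25
  Event 4 (restock 35): 69 + 35 = 104
  Event 5 (sale 19): sell min(19,104)=19. stock: 104 - 19 = 85. total_sold = 44
  Event 6 (restock 34): 85 + 34 = 119
  Event 7 (sale 24): sell min(24,119)=24. stock: 119 - 24 = 95. total_sold = 68
  Event 8 (sale 10): sell min(10,95)=10. stock: 95 - 10 = 85. total_sold = 78
  Event 9 (sale 18): sell min(18,85)=18. stock: 85 - 18 = 67. total_sold = 96
  Event 10 (restock 22): 67 + 22 = 89
  Event 11 (sale 13): sell min(13,89)=13. stock: 89 - 13 = 76. total_sold = 109
Final: stock = 76, total_sold = 109

Checking against threshold 11:
  After event 1: stock=65 > 11
  After event 2: stock=94 > 11
  After event 3: stock=69 > 11
  After event 4: stock=104 > 11
  After event 5: stock=85 > 11
  After event 6: stock=119 > 11
  After event 7: stock=95 > 11
  After event 8: stock=85 > 11
  After event 9: stock=67 > 11
  After event 10: stock=89 > 11
  After event 11: stock=76 > 11
Alert events: []. Count = 0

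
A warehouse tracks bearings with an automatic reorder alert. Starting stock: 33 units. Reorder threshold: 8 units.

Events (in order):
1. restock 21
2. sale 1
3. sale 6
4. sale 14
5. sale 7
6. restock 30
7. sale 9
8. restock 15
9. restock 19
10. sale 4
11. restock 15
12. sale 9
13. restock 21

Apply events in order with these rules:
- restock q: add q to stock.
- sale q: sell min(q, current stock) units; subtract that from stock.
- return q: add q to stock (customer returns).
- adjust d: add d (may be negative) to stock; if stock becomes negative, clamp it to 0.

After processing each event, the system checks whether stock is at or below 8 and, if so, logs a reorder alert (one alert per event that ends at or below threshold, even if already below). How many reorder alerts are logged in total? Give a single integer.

Processing events:
Start: stock = 33
  Event 1 (restock 21): 33 + 21 = 54
  Event 2 (sale 1): sell min(1,54)=1. stock: 54 - 1 = 53. total_sold = 1
  Event 3 (sale 6): sell min(6,53)=6. stock: 53 - 6 = 47. total_sold = 7
  Event 4 (sale 14): sell min(14,47)=14. stock: 47 - 14 = 33. total_sold = 21
  Event 5 (sale 7): sell min(7,33)=7. stock: 33 - 7 = 26. total_sold = 28
  Event 6 (restock 30): 26 + 30 = 56
  Event 7 (sale 9): sell min(9,56)=9. stock: 56 - 9 = 47. total_sold = 37
  Event 8 (restock 15): 47 + 15 = 62
  Event 9 (restock 19): 62 + 19 = 81
  Event 10 (sale 4): sell min(4,81)=4. stock: 81 - 4 = 77. total_sold = 41
  Event 11 (restock 15): 77 + 15 = 92
  Event 12 (sale 9): sell min(9,92)=9. stock: 92 - 9 = 83. total_sold = 50
  Event 13 (restock 21): 83 + 21 = 104
Final: stock = 104, total_sold = 50

Checking against threshold 8:
  After event 1: stock=54 > 8
  After event 2: stock=53 > 8
  After event 3: stock=47 > 8
  After event 4: stock=33 > 8
  After event 5: stock=26 > 8
  After event 6: stock=56 > 8
  After event 7: stock=47 > 8
  After event 8: stock=62 > 8
  After event 9: stock=81 > 8
  After event 10: stock=77 > 8
  After event 11: stock=92 > 8
  After event 12: stock=83 > 8
  After event 13: stock=104 > 8
Alert events: []. Count = 0

Answer: 0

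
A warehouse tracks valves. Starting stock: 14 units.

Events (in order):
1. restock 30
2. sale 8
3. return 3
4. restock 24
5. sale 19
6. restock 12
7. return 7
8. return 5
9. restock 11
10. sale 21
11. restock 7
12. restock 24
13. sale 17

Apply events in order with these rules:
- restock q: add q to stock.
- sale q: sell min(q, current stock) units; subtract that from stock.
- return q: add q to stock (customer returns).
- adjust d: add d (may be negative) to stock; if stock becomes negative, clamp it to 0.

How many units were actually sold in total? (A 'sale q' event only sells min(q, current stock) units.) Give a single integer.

Answer: 65

Derivation:
Processing events:
Start: stock = 14
  Event 1 (restock 30): 14 + 30 = 44
  Event 2 (sale 8): sell min(8,44)=8. stock: 44 - 8 = 36. total_sold = 8
  Event 3 (return 3): 36 + 3 = 39
  Event 4 (restock 24): 39 + 24 = 63
  Event 5 (sale 19): sell min(19,63)=19. stock: 63 - 19 = 44. total_sold = 27
  Event 6 (restock 12): 44 + 12 = 56
  Event 7 (return 7): 56 + 7 = 63
  Event 8 (return 5): 63 + 5 = 68
  Event 9 (restock 11): 68 + 11 = 79
  Event 10 (sale 21): sell min(21,79)=21. stock: 79 - 21 = 58. total_sold = 48
  Event 11 (restock 7): 58 + 7 = 65
  Event 12 (restock 24): 65 + 24 = 89
  Event 13 (sale 17): sell min(17,89)=17. stock: 89 - 17 = 72. total_sold = 65
Final: stock = 72, total_sold = 65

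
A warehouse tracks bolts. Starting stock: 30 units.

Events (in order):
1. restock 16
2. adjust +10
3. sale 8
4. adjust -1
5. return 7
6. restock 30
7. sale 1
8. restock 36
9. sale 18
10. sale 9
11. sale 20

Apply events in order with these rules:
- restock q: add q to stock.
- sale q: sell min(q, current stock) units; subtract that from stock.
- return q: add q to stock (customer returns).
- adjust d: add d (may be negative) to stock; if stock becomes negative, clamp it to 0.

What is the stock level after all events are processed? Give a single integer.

Processing events:
Start: stock = 30
  Event 1 (restock 16): 30 + 16 = 46
  Event 2 (adjust +10): 46 + 10 = 56
  Event 3 (sale 8): sell min(8,56)=8. stock: 56 - 8 = 48. total_sold = 8
  Event 4 (adjust -1): 48 + -1 = 47
  Event 5 (return 7): 47 + 7 = 54
  Event 6 (restock 30): 54 + 30 = 84
  Event 7 (sale 1): sell min(1,84)=1. stock: 84 - 1 = 83. total_sold = 9
  Event 8 (restock 36): 83 + 36 = 119
  Event 9 (sale 18): sell min(18,119)=18. stock: 119 - 18 = 101. total_sold = 27
  Event 10 (sale 9): sell min(9,101)=9. stock: 101 - 9 = 92. total_sold = 36
  Event 11 (sale 20): sell min(20,92)=20. stock: 92 - 20 = 72. total_sold = 56
Final: stock = 72, total_sold = 56

Answer: 72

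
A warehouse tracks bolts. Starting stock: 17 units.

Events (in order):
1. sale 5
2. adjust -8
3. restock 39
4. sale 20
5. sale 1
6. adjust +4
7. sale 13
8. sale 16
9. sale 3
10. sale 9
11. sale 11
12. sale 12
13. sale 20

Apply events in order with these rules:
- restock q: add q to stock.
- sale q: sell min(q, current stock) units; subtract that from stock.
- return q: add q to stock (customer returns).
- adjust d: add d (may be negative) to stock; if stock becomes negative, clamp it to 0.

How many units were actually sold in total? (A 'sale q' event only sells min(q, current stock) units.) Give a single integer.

Processing events:
Start: stock = 17
  Event 1 (sale 5): sell min(5,17)=5. stock: 17 - 5 = 12. total_sold = 5
  Event 2 (adjust -8): 12 + -8 = 4
  Event 3 (restock 39): 4 + 39 = 43
  Event 4 (sale 20): sell min(20,43)=20. stock: 43 - 20 = 23. total_sold = 25
  Event 5 (sale 1): sell min(1,23)=1. stock: 23 - 1 = 22. total_sold = 26
  Event 6 (adjust +4): 22 + 4 = 26
  Event 7 (sale 13): sell min(13,26)=13. stock: 26 - 13 = 13. total_sold = 39
  Event 8 (sale 16): sell min(16,13)=13. stock: 13 - 13 = 0. total_sold = 52
  Event 9 (sale 3): sell min(3,0)=0. stock: 0 - 0 = 0. total_sold = 52
  Event 10 (sale 9): sell min(9,0)=0. stock: 0 - 0 = 0. total_sold = 52
  Event 11 (sale 11): sell min(11,0)=0. stock: 0 - 0 = 0. total_sold = 52
  Event 12 (sale 12): sell min(12,0)=0. stock: 0 - 0 = 0. total_sold = 52
  Event 13 (sale 20): sell min(20,0)=0. stock: 0 - 0 = 0. total_sold = 52
Final: stock = 0, total_sold = 52

Answer: 52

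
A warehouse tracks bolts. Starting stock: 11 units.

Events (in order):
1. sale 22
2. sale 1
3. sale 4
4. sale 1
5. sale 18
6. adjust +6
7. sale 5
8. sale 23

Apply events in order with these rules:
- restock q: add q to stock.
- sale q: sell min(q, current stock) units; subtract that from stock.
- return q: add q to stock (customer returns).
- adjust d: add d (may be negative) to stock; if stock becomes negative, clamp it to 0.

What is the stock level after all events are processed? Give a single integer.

Processing events:
Start: stock = 11
  Event 1 (sale 22): sell min(22,11)=11. stock: 11 - 11 = 0. total_sold = 11
  Event 2 (sale 1): sell min(1,0)=0. stock: 0 - 0 = 0. total_sold = 11
  Event 3 (sale 4): sell min(4,0)=0. stock: 0 - 0 = 0. total_sold = 11
  Event 4 (sale 1): sell min(1,0)=0. stock: 0 - 0 = 0. total_sold = 11
  Event 5 (sale 18): sell min(18,0)=0. stock: 0 - 0 = 0. total_sold = 11
  Event 6 (adjust +6): 0 + 6 = 6
  Event 7 (sale 5): sell min(5,6)=5. stock: 6 - 5 = 1. total_sold = 16
  Event 8 (sale 23): sell min(23,1)=1. stock: 1 - 1 = 0. total_sold = 17
Final: stock = 0, total_sold = 17

Answer: 0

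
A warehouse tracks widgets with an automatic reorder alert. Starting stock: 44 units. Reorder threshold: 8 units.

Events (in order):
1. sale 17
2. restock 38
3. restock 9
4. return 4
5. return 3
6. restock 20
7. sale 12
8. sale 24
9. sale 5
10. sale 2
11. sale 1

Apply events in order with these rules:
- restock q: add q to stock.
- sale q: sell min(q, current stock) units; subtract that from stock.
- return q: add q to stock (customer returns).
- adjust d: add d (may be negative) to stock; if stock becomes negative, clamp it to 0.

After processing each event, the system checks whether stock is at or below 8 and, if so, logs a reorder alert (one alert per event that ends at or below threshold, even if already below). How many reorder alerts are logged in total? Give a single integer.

Processing events:
Start: stock = 44
  Event 1 (sale 17): sell min(17,44)=17. stock: 44 - 17 = 27. total_sold = 17
  Event 2 (restock 38): 27 + 38 = 65
  Event 3 (restock 9): 65 + 9 = 74
  Event 4 (return 4): 74 + 4 = 78
  Event 5 (return 3): 78 + 3 = 81
  Event 6 (restock 20): 81 + 20 = 101
  Event 7 (sale 12): sell min(12,101)=12. stock: 101 - 12 = 89. total_sold = 29
  Event 8 (sale 24): sell min(24,89)=24. stock: 89 - 24 = 65. total_sold = 53
  Event 9 (sale 5): sell min(5,65)=5. stock: 65 - 5 = 60. total_sold = 58
  Event 10 (sale 2): sell min(2,60)=2. stock: 60 - 2 = 58. total_sold = 60
  Event 11 (sale 1): sell min(1,58)=1. stock: 58 - 1 = 57. total_sold = 61
Final: stock = 57, total_sold = 61

Checking against threshold 8:
  After event 1: stock=27 > 8
  After event 2: stock=65 > 8
  After event 3: stock=74 > 8
  After event 4: stock=78 > 8
  After event 5: stock=81 > 8
  After event 6: stock=101 > 8
  After event 7: stock=89 > 8
  After event 8: stock=65 > 8
  After event 9: stock=60 > 8
  After event 10: stock=58 > 8
  After event 11: stock=57 > 8
Alert events: []. Count = 0

Answer: 0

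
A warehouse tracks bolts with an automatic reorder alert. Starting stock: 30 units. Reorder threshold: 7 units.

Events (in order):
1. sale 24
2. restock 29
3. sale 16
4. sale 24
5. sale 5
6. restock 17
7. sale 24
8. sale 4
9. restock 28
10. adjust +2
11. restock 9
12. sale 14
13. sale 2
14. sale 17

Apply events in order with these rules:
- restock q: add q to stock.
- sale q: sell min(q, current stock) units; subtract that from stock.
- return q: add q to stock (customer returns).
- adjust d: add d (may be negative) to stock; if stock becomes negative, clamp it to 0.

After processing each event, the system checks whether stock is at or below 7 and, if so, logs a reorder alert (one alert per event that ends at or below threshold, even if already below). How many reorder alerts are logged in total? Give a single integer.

Answer: 6

Derivation:
Processing events:
Start: stock = 30
  Event 1 (sale 24): sell min(24,30)=24. stock: 30 - 24 = 6. total_sold = 24
  Event 2 (restock 29): 6 + 29 = 35
  Event 3 (sale 16): sell min(16,35)=16. stock: 35 - 16 = 19. total_sold = 40
  Event 4 (sale 24): sell min(24,19)=19. stock: 19 - 19 = 0. total_sold = 59
  Event 5 (sale 5): sell min(5,0)=0. stock: 0 - 0 = 0. total_sold = 59
  Event 6 (restock 17): 0 + 17 = 17
  Event 7 (sale 24): sell min(24,17)=17. stock: 17 - 17 = 0. total_sold = 76
  Event 8 (sale 4): sell min(4,0)=0. stock: 0 - 0 = 0. total_sold = 76
  Event 9 (restock 28): 0 + 28 = 28
  Event 10 (adjust +2): 28 + 2 = 30
  Event 11 (restock 9): 30 + 9 = 39
  Event 12 (sale 14): sell min(14,39)=14. stock: 39 - 14 = 25. total_sold = 90
  Event 13 (sale 2): sell min(2,25)=2. stock: 25 - 2 = 23. total_sold = 92
  Event 14 (sale 17): sell min(17,23)=17. stock: 23 - 17 = 6. total_sold = 109
Final: stock = 6, total_sold = 109

Checking against threshold 7:
  After event 1: stock=6 <= 7 -> ALERT
  After event 2: stock=35 > 7
  After event 3: stock=19 > 7
  After event 4: stock=0 <= 7 -> ALERT
  After event 5: stock=0 <= 7 -> ALERT
  After event 6: stock=17 > 7
  After event 7: stock=0 <= 7 -> ALERT
  After event 8: stock=0 <= 7 -> ALERT
  After event 9: stock=28 > 7
  After event 10: stock=30 > 7
  After event 11: stock=39 > 7
  After event 12: stock=25 > 7
  After event 13: stock=23 > 7
  After event 14: stock=6 <= 7 -> ALERT
Alert events: [1, 4, 5, 7, 8, 14]. Count = 6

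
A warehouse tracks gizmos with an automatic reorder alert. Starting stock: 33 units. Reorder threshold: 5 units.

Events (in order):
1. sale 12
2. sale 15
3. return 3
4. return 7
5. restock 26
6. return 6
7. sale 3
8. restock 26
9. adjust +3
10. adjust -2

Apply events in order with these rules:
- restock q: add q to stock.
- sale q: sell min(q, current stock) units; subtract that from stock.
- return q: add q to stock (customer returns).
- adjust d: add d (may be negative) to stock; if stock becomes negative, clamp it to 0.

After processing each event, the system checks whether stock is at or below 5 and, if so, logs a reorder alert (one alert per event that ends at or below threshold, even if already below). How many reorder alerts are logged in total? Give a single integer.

Answer: 0

Derivation:
Processing events:
Start: stock = 33
  Event 1 (sale 12): sell min(12,33)=12. stock: 33 - 12 = 21. total_sold = 12
  Event 2 (sale 15): sell min(15,21)=15. stock: 21 - 15 = 6. total_sold = 27
  Event 3 (return 3): 6 + 3 = 9
  Event 4 (return 7): 9 + 7 = 16
  Event 5 (restock 26): 16 + 26 = 42
  Event 6 (return 6): 42 + 6 = 48
  Event 7 (sale 3): sell min(3,48)=3. stock: 48 - 3 = 45. total_sold = 30
  Event 8 (restock 26): 45 + 26 = 71
  Event 9 (adjust +3): 71 + 3 = 74
  Event 10 (adjust -2): 74 + -2 = 72
Final: stock = 72, total_sold = 30

Checking against threshold 5:
  After event 1: stock=21 > 5
  After event 2: stock=6 > 5
  After event 3: stock=9 > 5
  After event 4: stock=16 > 5
  After event 5: stock=42 > 5
  After event 6: stock=48 > 5
  After event 7: stock=45 > 5
  After event 8: stock=71 > 5
  After event 9: stock=74 > 5
  After event 10: stock=72 > 5
Alert events: []. Count = 0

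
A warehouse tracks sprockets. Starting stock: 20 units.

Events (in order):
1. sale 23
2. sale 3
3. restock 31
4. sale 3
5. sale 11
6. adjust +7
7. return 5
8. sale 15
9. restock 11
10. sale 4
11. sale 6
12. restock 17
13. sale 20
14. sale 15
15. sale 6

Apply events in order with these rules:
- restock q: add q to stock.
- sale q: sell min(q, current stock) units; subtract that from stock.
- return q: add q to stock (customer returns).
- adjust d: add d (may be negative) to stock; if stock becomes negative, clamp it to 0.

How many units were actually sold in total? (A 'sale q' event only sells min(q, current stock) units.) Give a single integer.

Processing events:
Start: stock = 20
  Event 1 (sale 23): sell min(23,20)=20. stock: 20 - 20 = 0. total_sold = 20
  Event 2 (sale 3): sell min(3,0)=0. stock: 0 - 0 = 0. total_sold = 20
  Event 3 (restock 31): 0 + 31 = 31
  Event 4 (sale 3): sell min(3,31)=3. stock: 31 - 3 = 28. total_sold = 23
  Event 5 (sale 11): sell min(11,28)=11. stock: 28 - 11 = 17. total_sold = 34
  Event 6 (adjust +7): 17 + 7 = 24
  Event 7 (return 5): 24 + 5 = 29
  Event 8 (sale 15): sell min(15,29)=15. stock: 29 - 15 = 14. total_sold = 49
  Event 9 (restock 11): 14 + 11 = 25
  Event 10 (sale 4): sell min(4,25)=4. stock: 25 - 4 = 21. total_sold = 53
  Event 11 (sale 6): sell min(6,21)=6. stock: 21 - 6 = 15. total_sold = 59
  Event 12 (restock 17): 15 + 17 = 32
  Event 13 (sale 20): sell min(20,32)=20. stock: 32 - 20 = 12. total_sold = 79
  Event 14 (sale 15): sell min(15,12)=12. stock: 12 - 12 = 0. total_sold = 91
  Event 15 (sale 6): sell min(6,0)=0. stock: 0 - 0 = 0. total_sold = 91
Final: stock = 0, total_sold = 91

Answer: 91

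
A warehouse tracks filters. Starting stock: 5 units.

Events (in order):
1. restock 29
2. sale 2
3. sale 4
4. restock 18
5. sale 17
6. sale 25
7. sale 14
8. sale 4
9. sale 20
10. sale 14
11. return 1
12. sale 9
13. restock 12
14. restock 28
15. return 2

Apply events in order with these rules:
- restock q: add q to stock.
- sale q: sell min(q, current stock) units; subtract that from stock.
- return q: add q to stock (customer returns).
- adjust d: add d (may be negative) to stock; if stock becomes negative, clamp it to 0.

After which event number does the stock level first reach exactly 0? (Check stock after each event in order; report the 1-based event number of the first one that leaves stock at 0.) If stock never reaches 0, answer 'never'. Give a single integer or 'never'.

Processing events:
Start: stock = 5
  Event 1 (restock 29): 5 + 29 = 34
  Event 2 (sale 2): sell min(2,34)=2. stock: 34 - 2 = 32. total_sold = 2
  Event 3 (sale 4): sell min(4,32)=4. stock: 32 - 4 = 28. total_sold = 6
  Event 4 (restock 18): 28 + 18 = 46
  Event 5 (sale 17): sell min(17,46)=17. stock: 46 - 17 = 29. total_sold = 23
  Event 6 (sale 25): sell min(25,29)=25. stock: 29 - 25 = 4. total_sold = 48
  Event 7 (sale 14): sell min(14,4)=4. stock: 4 - 4 = 0. total_sold = 52
  Event 8 (sale 4): sell min(4,0)=0. stock: 0 - 0 = 0. total_sold = 52
  Event 9 (sale 20): sell min(20,0)=0. stock: 0 - 0 = 0. total_sold = 52
  Event 10 (sale 14): sell min(14,0)=0. stock: 0 - 0 = 0. total_sold = 52
  Event 11 (return 1): 0 + 1 = 1
  Event 12 (sale 9): sell min(9,1)=1. stock: 1 - 1 = 0. total_sold = 53
  Event 13 (restock 12): 0 + 12 = 12
  Event 14 (restock 28): 12 + 28 = 40
  Event 15 (return 2): 40 + 2 = 42
Final: stock = 42, total_sold = 53

First zero at event 7.

Answer: 7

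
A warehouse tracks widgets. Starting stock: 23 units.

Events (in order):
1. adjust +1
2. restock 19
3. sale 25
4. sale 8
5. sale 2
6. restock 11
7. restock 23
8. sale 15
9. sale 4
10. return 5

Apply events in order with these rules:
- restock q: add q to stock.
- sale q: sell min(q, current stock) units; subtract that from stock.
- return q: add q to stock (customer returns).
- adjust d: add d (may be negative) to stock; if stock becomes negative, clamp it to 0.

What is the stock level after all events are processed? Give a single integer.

Processing events:
Start: stock = 23
  Event 1 (adjust +1): 23 + 1 = 24
  Event 2 (restock 19): 24 + 19 = 43
  Event 3 (sale 25): sell min(25,43)=25. stock: 43 - 25 = 18. total_sold = 25
  Event 4 (sale 8): sell min(8,18)=8. stock: 18 - 8 = 10. total_sold = 33
  Event 5 (sale 2): sell min(2,10)=2. stock: 10 - 2 = 8. total_sold = 35
  Event 6 (restock 11): 8 + 11 = 19
  Event 7 (restock 23): 19 + 23 = 42
  Event 8 (sale 15): sell min(15,42)=15. stock: 42 - 15 = 27. total_sold = 50
  Event 9 (sale 4): sell min(4,27)=4. stock: 27 - 4 = 23. total_sold = 54
  Event 10 (return 5): 23 + 5 = 28
Final: stock = 28, total_sold = 54

Answer: 28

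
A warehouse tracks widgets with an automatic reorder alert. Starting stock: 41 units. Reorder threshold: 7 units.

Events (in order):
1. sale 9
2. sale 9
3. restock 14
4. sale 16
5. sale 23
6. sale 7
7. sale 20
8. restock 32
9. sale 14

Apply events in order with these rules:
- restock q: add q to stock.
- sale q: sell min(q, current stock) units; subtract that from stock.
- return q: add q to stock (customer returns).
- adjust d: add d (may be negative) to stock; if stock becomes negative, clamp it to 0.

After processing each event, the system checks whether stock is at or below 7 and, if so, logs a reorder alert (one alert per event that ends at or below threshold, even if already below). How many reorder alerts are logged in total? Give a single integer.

Answer: 3

Derivation:
Processing events:
Start: stock = 41
  Event 1 (sale 9): sell min(9,41)=9. stock: 41 - 9 = 32. total_sold = 9
  Event 2 (sale 9): sell min(9,32)=9. stock: 32 - 9 = 23. total_sold = 18
  Event 3 (restock 14): 23 + 14 = 37
  Event 4 (sale 16): sell min(16,37)=16. stock: 37 - 16 = 21. total_sold = 34
  Event 5 (sale 23): sell min(23,21)=21. stock: 21 - 21 = 0. total_sold = 55
  Event 6 (sale 7): sell min(7,0)=0. stock: 0 - 0 = 0. total_sold = 55
  Event 7 (sale 20): sell min(20,0)=0. stock: 0 - 0 = 0. total_sold = 55
  Event 8 (restock 32): 0 + 32 = 32
  Event 9 (sale 14): sell min(14,32)=14. stock: 32 - 14 = 18. total_sold = 69
Final: stock = 18, total_sold = 69

Checking against threshold 7:
  After event 1: stock=32 > 7
  After event 2: stock=23 > 7
  After event 3: stock=37 > 7
  After event 4: stock=21 > 7
  After event 5: stock=0 <= 7 -> ALERT
  After event 6: stock=0 <= 7 -> ALERT
  After event 7: stock=0 <= 7 -> ALERT
  After event 8: stock=32 > 7
  After event 9: stock=18 > 7
Alert events: [5, 6, 7]. Count = 3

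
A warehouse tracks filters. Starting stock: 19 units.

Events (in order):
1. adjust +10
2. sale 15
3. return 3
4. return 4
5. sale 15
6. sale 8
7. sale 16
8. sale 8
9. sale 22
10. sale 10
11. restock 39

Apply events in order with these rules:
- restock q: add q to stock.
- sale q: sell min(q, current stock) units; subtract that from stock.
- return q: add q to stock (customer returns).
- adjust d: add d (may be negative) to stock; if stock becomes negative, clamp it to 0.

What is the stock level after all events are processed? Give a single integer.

Processing events:
Start: stock = 19
  Event 1 (adjust +10): 19 + 10 = 29
  Event 2 (sale 15): sell min(15,29)=15. stock: 29 - 15 = 14. total_sold = 15
  Event 3 (return 3): 14 + 3 = 17
  Event 4 (return 4): 17 + 4 = 21
  Event 5 (sale 15): sell min(15,21)=15. stock: 21 - 15 = 6. total_sold = 30
  Event 6 (sale 8): sell min(8,6)=6. stock: 6 - 6 = 0. total_sold = 36
  Event 7 (sale 16): sell min(16,0)=0. stock: 0 - 0 = 0. total_sold = 36
  Event 8 (sale 8): sell min(8,0)=0. stock: 0 - 0 = 0. total_sold = 36
  Event 9 (sale 22): sell min(22,0)=0. stock: 0 - 0 = 0. total_sold = 36
  Event 10 (sale 10): sell min(10,0)=0. stock: 0 - 0 = 0. total_sold = 36
  Event 11 (restock 39): 0 + 39 = 39
Final: stock = 39, total_sold = 36

Answer: 39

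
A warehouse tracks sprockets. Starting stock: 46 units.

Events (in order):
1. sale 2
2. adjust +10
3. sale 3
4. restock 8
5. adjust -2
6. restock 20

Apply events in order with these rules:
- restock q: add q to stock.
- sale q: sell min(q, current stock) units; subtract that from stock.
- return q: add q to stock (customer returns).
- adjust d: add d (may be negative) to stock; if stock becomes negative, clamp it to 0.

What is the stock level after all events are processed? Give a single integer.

Answer: 77

Derivation:
Processing events:
Start: stock = 46
  Event 1 (sale 2): sell min(2,46)=2. stock: 46 - 2 = 44. total_sold = 2
  Event 2 (adjust +10): 44 + 10 = 54
  Event 3 (sale 3): sell min(3,54)=3. stock: 54 - 3 = 51. total_sold = 5
  Event 4 (restock 8): 51 + 8 = 59
  Event 5 (adjust -2): 59 + -2 = 57
  Event 6 (restock 20): 57 + 20 = 77
Final: stock = 77, total_sold = 5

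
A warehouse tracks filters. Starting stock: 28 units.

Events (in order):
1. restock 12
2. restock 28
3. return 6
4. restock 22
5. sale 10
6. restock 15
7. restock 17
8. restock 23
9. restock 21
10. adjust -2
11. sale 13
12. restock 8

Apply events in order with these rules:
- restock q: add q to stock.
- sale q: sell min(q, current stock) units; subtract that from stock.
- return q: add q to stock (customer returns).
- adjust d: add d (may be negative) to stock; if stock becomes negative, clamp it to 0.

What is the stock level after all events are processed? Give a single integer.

Processing events:
Start: stock = 28
  Event 1 (restock 12): 28 + 12 = 40
  Event 2 (restock 28): 40 + 28 = 68
  Event 3 (return 6): 68 + 6 = 74
  Event 4 (restock 22): 74 + 22 = 96
  Event 5 (sale 10): sell min(10,96)=10. stock: 96 - 10 = 86. total_sold = 10
  Event 6 (restock 15): 86 + 15 = 101
  Event 7 (restock 17): 101 + 17 = 118
  Event 8 (restock 23): 118 + 23 = 141
  Event 9 (restock 21): 141 + 21 = 162
  Event 10 (adjust -2): 162 + -2 = 160
  Event 11 (sale 13): sell min(13,160)=13. stock: 160 - 13 = 147. total_sold = 23
  Event 12 (restock 8): 147 + 8 = 155
Final: stock = 155, total_sold = 23

Answer: 155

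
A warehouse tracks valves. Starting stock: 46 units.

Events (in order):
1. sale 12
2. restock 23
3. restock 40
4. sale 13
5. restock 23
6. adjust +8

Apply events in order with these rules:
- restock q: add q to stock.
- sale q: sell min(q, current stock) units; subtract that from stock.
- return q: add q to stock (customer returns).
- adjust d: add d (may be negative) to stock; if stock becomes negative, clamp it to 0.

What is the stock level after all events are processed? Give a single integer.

Answer: 115

Derivation:
Processing events:
Start: stock = 46
  Event 1 (sale 12): sell min(12,46)=12. stock: 46 - 12 = 34. total_sold = 12
  Event 2 (restock 23): 34 + 23 = 57
  Event 3 (restock 40): 57 + 40 = 97
  Event 4 (sale 13): sell min(13,97)=13. stock: 97 - 13 = 84. total_sold = 25
  Event 5 (restock 23): 84 + 23 = 107
  Event 6 (adjust +8): 107 + 8 = 115
Final: stock = 115, total_sold = 25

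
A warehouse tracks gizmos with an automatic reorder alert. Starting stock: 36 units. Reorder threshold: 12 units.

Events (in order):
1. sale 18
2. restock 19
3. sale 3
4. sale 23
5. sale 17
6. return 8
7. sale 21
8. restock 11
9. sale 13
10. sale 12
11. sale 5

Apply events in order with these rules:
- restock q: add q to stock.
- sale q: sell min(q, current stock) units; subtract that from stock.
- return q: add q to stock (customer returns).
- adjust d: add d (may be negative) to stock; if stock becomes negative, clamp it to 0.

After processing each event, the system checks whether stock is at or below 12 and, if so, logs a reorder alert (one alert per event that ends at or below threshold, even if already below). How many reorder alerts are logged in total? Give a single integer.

Answer: 8

Derivation:
Processing events:
Start: stock = 36
  Event 1 (sale 18): sell min(18,36)=18. stock: 36 - 18 = 18. total_sold = 18
  Event 2 (restock 19): 18 + 19 = 37
  Event 3 (sale 3): sell min(3,37)=3. stock: 37 - 3 = 34. total_sold = 21
  Event 4 (sale 23): sell min(23,34)=23. stock: 34 - 23 = 11. total_sold = 44
  Event 5 (sale 17): sell min(17,11)=11. stock: 11 - 11 = 0. total_sold = 55
  Event 6 (return 8): 0 + 8 = 8
  Event 7 (sale 21): sell min(21,8)=8. stock: 8 - 8 = 0. total_sold = 63
  Event 8 (restock 11): 0 + 11 = 11
  Event 9 (sale 13): sell min(13,11)=11. stock: 11 - 11 = 0. total_sold = 74
  Event 10 (sale 12): sell min(12,0)=0. stock: 0 - 0 = 0. total_sold = 74
  Event 11 (sale 5): sell min(5,0)=0. stock: 0 - 0 = 0. total_sold = 74
Final: stock = 0, total_sold = 74

Checking against threshold 12:
  After event 1: stock=18 > 12
  After event 2: stock=37 > 12
  After event 3: stock=34 > 12
  After event 4: stock=11 <= 12 -> ALERT
  After event 5: stock=0 <= 12 -> ALERT
  After event 6: stock=8 <= 12 -> ALERT
  After event 7: stock=0 <= 12 -> ALERT
  After event 8: stock=11 <= 12 -> ALERT
  After event 9: stock=0 <= 12 -> ALERT
  After event 10: stock=0 <= 12 -> ALERT
  After event 11: stock=0 <= 12 -> ALERT
Alert events: [4, 5, 6, 7, 8, 9, 10, 11]. Count = 8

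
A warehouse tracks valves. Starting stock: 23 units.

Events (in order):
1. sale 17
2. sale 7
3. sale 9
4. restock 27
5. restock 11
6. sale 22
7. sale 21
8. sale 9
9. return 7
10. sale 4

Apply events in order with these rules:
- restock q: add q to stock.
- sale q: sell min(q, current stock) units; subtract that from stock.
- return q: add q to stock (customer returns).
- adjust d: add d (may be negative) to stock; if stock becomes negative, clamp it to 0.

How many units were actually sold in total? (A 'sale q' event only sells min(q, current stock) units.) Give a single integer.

Answer: 65

Derivation:
Processing events:
Start: stock = 23
  Event 1 (sale 17): sell min(17,23)=17. stock: 23 - 17 = 6. total_sold = 17
  Event 2 (sale 7): sell min(7,6)=6. stock: 6 - 6 = 0. total_sold = 23
  Event 3 (sale 9): sell min(9,0)=0. stock: 0 - 0 = 0. total_sold = 23
  Event 4 (restock 27): 0 + 27 = 27
  Event 5 (restock 11): 27 + 11 = 38
  Event 6 (sale 22): sell min(22,38)=22. stock: 38 - 22 = 16. total_sold = 45
  Event 7 (sale 21): sell min(21,16)=16. stock: 16 - 16 = 0. total_sold = 61
  Event 8 (sale 9): sell min(9,0)=0. stock: 0 - 0 = 0. total_sold = 61
  Event 9 (return 7): 0 + 7 = 7
  Event 10 (sale 4): sell min(4,7)=4. stock: 7 - 4 = 3. total_sold = 65
Final: stock = 3, total_sold = 65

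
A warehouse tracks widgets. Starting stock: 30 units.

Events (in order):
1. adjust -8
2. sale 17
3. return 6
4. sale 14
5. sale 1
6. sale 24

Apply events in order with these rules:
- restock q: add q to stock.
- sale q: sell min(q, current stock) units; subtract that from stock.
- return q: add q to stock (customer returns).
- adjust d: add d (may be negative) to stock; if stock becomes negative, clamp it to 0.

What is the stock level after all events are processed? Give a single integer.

Processing events:
Start: stock = 30
  Event 1 (adjust -8): 30 + -8 = 22
  Event 2 (sale 17): sell min(17,22)=17. stock: 22 - 17 = 5. total_sold = 17
  Event 3 (return 6): 5 + 6 = 11
  Event 4 (sale 14): sell min(14,11)=11. stock: 11 - 11 = 0. total_sold = 28
  Event 5 (sale 1): sell min(1,0)=0. stock: 0 - 0 = 0. total_sold = 28
  Event 6 (sale 24): sell min(24,0)=0. stock: 0 - 0 = 0. total_sold = 28
Final: stock = 0, total_sold = 28

Answer: 0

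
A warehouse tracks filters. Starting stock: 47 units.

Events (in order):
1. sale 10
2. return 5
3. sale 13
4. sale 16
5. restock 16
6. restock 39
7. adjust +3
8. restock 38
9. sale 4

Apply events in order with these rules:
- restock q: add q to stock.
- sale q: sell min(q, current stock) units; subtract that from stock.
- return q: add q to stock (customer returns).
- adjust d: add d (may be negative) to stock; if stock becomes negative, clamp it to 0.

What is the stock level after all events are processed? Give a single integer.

Processing events:
Start: stock = 47
  Event 1 (sale 10): sell min(10,47)=10. stock: 47 - 10 = 37. total_sold = 10
  Event 2 (return 5): 37 + 5 = 42
  Event 3 (sale 13): sell min(13,42)=13. stock: 42 - 13 = 29. total_sold = 23
  Event 4 (sale 16): sell min(16,29)=16. stock: 29 - 16 = 13. total_sold = 39
  Event 5 (restock 16): 13 + 16 = 29
  Event 6 (restock 39): 29 + 39 = 68
  Event 7 (adjust +3): 68 + 3 = 71
  Event 8 (restock 38): 71 + 38 = 109
  Event 9 (sale 4): sell min(4,109)=4. stock: 109 - 4 = 105. total_sold = 43
Final: stock = 105, total_sold = 43

Answer: 105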